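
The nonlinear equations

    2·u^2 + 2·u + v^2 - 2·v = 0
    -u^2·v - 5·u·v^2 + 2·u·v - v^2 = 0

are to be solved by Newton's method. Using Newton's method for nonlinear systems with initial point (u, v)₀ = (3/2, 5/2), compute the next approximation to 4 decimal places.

At (3/2, 5/2): F = (8.7500, -51.2500).
Jacobian J = [[4·u + 2, 2·v - 2], [-2·u·v - 5·v^2 + 2·v, -u^2 - 10·u·v + 2·u - 2·v]].
At the point, J = [[8.0000, 3.0000], [-33.7500, -41.7500]] (det J = -232.7500).
Solving J·Δ = −F gives Δ = (-0.9090, -0.4927).
Then the next iterate is (u, v)₁ = (0.5910, 2.0073).

(0.5910, 2.0073)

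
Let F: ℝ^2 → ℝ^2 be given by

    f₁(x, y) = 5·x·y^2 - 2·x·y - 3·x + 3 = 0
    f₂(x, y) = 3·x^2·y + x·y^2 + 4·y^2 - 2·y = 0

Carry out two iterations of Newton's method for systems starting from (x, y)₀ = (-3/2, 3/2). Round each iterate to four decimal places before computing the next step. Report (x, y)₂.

(-0.8838, 0.9177)

At (-3/2, 3/2): F = (-4.8750, 12.7500).
Jacobian J = [[5·y^2 - 2·y - 3, 10·x·y - 2·x], [6·x·y + y^2, 3·x^2 + 2·x·y + 8·y - 2]].
At the point, J = [[5.2500, -19.5000], [-11.2500, 12.2500]] (det J = -155.0625).
Solving J·Δ = −F gives Δ = (1.2183, 0.0780).
Then the next iterate is (x, y)₁ = (-0.2817, 1.5780).
Round to (-0.2817, 1.5780) and repeat: F = (1.226862, 6.478545), J = [[6.294420, -3.881826], [-0.177052, 9.973019]].
Δ = (-0.6021, -0.6603), so (x, y)₂ = (-0.8838, 0.9177).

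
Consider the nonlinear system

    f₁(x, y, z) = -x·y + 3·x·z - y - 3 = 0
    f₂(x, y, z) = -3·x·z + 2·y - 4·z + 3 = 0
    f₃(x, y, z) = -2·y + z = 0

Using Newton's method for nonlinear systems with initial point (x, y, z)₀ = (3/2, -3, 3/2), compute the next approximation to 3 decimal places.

(1.806, 0.108, 0.216)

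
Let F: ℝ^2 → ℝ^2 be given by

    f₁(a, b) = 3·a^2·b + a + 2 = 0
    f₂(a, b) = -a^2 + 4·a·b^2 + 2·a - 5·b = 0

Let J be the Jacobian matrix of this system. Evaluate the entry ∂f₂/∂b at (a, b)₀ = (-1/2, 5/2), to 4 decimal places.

-15.0000

∂f₂/∂b = 8·a·b - 5.
At (-1/2, 5/2) this is -15.0000.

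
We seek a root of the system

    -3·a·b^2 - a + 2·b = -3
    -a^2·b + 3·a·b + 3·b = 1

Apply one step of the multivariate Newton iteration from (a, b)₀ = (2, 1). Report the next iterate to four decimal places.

(2.8333, 0.3667)

At (2, 1): F = (-3.0000, 4.0000).
Jacobian J = [[-3·b^2 - 1, -6·a·b + 2], [-2·a·b + 3·b, -a^2 + 3·a + 3]].
At the point, J = [[-4.0000, -10.0000], [-1.0000, 5.0000]] (det J = -30.0000).
Solving J·Δ = −F gives Δ = (0.8333, -0.6333).
Then the next iterate is (a, b)₁ = (2.8333, 0.3667).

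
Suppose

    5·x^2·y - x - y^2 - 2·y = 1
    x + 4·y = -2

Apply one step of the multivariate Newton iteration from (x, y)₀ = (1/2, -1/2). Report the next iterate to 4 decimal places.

(0.1053, -0.5263)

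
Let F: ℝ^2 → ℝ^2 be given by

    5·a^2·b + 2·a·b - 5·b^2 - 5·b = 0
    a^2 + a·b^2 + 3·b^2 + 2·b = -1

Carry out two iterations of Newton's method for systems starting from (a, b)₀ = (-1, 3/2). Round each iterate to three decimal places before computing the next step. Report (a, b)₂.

(0.484, -0.047)

At (-1, 3/2): F = (-14.250, 9.500).
Jacobian J = [[10·a·b + 2·b, 5·a^2 + 2·a - 10·b - 5], [2·a + b^2, 2·a·b + 6·b + 2]].
At the point, J = [[-12.000, -17.000], [0.250, 8.000]] (det J = -91.750).
Solving J·Δ = −F gives Δ = (0.518, -1.204).
Then the next iterate is (a, b)₁ = (-0.482, 0.296).
Round to (-0.482, 0.296) and repeat: F = (-1.85958, 2.04494), J = [[-0.83472, -7.76238], [-0.87638, 3.49066]].
Δ = (0.966, -0.343), so (a, b)₂ = (0.484, -0.047).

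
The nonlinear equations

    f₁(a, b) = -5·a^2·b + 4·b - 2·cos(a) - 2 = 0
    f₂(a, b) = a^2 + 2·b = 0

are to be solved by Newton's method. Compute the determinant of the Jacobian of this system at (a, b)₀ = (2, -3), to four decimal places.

J = [[-10·a·b + 2·sin(a), -5·a^2 + 4], [2·a, 2]].
At the point, J = [[61.818595, -16.0000], [4.0000, 2.0000]].
det J = 187.6372.

187.6372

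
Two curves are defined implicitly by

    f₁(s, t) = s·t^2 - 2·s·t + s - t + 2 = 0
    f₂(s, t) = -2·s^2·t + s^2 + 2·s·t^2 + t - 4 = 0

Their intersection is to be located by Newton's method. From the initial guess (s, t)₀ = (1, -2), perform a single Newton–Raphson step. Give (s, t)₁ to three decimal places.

At (1, -2): F = (13.000, 7.000).
Jacobian J = [[t^2 - 2·t + 1, 2·s·t - 2·s - 1], [-4·s·t + 2·s + 2·t^2, -2·s^2 + 4·s·t + 1]].
At the point, J = [[9.000, -7.000], [18.000, -9.000]] (det J = 45.000).
Solving J·Δ = −F gives Δ = (1.511, 3.800).
Then the next iterate is (s, t)₁ = (2.511, 1.800).

(2.511, 1.800)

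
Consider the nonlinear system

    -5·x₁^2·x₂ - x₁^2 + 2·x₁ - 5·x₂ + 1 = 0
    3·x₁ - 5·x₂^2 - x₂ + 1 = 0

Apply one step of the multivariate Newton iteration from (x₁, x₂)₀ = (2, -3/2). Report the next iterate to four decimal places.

At (2, -3/2): F = (38.5000, -2.7500).
Jacobian J = [[-10·x₁·x₂ - 2·x₁ + 2, -5·x₁^2 - 5], [3, -10·x₂ - 1]].
At the point, J = [[28.0000, -25.0000], [3.0000, 14.0000]] (det J = 467.0000).
Solving J·Δ = −F gives Δ = (-1.0070, 0.4122).
Then the next iterate is (x₁, x₂)₁ = (0.9930, -1.0878).

(0.9930, -1.0878)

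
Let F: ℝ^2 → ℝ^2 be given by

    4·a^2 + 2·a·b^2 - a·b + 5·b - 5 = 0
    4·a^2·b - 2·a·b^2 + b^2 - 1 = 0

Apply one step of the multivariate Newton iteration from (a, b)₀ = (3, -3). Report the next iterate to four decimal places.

(2.7556, -1.0000)

At (3, -3): F = (79.0000, -154.0000).
Jacobian J = [[8·a + 2·b^2 - b, 4·a·b - a + 5], [8·a·b - 2·b^2, 4·a^2 - 4·a·b + 2·b]].
At the point, J = [[45.0000, -34.0000], [-90.0000, 66.0000]] (det J = -90.0000).
Solving J·Δ = −F gives Δ = (-0.2444, 2.0000).
Then the next iterate is (a, b)₁ = (2.7556, -1.0000).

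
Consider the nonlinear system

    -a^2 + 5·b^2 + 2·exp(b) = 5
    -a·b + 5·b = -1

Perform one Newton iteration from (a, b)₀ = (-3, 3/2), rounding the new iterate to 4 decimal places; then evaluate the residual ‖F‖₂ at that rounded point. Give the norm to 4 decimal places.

3.3390

At (-3, 3/2): F = (6.213378, 13.0000).
Jacobian J = [[-2·a, 10·b + 2·exp(b)], [-b, -a + 5]].
At the point, J = [[6.0000, 23.963378], [-1.5000, 8.0000]] (det J = 83.945067).
Solving J·Δ = −F gives Δ = (3.1189, -1.0402).
Then the next iterate is (a, b)₁ = (0.1189, 0.4598).
Re-evaluating at (0.1189, 0.4598): F = (-0.789543, 3.244330), so ‖F‖₂ = 3.3390.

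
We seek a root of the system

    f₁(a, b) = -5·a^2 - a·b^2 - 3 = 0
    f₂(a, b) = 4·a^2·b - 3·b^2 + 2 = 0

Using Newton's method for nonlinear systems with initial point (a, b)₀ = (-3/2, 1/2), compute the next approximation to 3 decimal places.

(-0.558, 0.484)

At (-3/2, 1/2): F = (-13.875, 5.750).
Jacobian J = [[-10·a - b^2, -2·a·b], [8·a·b, 4·a^2 - 6·b]].
At the point, J = [[14.750, 1.500], [-6.000, 6.000]] (det J = 97.500).
Solving J·Δ = −F gives Δ = (0.942, -0.016).
Then the next iterate is (a, b)₁ = (-0.558, 0.484).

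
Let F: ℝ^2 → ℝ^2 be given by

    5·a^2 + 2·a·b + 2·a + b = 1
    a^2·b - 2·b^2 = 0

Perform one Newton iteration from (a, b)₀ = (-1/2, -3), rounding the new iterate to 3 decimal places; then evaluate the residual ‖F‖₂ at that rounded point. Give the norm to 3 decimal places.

At (-1/2, -3): F = (-0.750, -18.750).
Jacobian J = [[10·a + 2·b + 2, 2·a + 1], [2·a·b, a^2 - 4·b]].
At the point, J = [[-9.000, 0.000], [3.000, 12.250]] (det J = -110.250).
Solving J·Δ = −F gives Δ = (-0.083, 1.551).
Then the next iterate is (a, b)₁ = (-0.583, -1.449).
Re-evaluating at (-0.583, -1.449): F = (-0.22602, -4.69170), so ‖F‖₂ = 4.697.

4.697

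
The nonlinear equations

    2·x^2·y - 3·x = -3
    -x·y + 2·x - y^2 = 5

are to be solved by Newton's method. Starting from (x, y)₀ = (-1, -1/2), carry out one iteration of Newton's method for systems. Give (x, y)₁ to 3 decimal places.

At (-1, -1/2): F = (5.000, -7.750).
Jacobian J = [[4·x·y - 3, 2·x^2], [-y + 2, -x - 2·y]].
At the point, J = [[-1.000, 2.000], [2.500, 2.000]] (det J = -7.000).
Solving J·Δ = −F gives Δ = (3.643, -0.679).
Then the next iterate is (x, y)₁ = (2.643, -1.179).

(2.643, -1.179)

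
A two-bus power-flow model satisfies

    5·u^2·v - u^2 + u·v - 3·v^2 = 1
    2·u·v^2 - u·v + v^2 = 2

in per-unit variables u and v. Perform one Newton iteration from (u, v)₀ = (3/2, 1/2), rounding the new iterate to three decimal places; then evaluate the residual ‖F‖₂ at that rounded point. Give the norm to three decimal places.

5.273

At (3/2, 1/2): F = (2.375, -1.750).
Jacobian J = [[10·u·v - 2·u + v, 5·u^2 + u - 6·v], [2·v^2 - v, 4·u·v - u + 2·v]].
At the point, J = [[5.000, 9.750], [0.000, 2.500]] (det J = 12.500).
Solving J·Δ = −F gives Δ = (-1.840, 0.700).
Then the next iterate is (u, v)₁ = (-0.340, 1.200).
Re-evaluating at (-0.340, 1.200): F = (-5.150, -1.13120), so ‖F‖₂ = 5.273.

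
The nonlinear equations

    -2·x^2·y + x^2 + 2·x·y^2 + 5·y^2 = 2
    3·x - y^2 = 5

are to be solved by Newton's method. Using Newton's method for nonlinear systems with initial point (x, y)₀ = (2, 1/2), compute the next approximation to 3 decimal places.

At (2, 1/2): F = (0.250, 0.750).
Jacobian J = [[-4·x·y + 2·x + 2·y^2, -2·x^2 + 4·x·y + 10·y], [3, -2·y]].
At the point, J = [[0.500, 1.000], [3.000, -1.000]] (det J = -3.500).
Solving J·Δ = −F gives Δ = (-0.286, -0.107).
Then the next iterate is (x, y)₁ = (1.714, 0.393).

(1.714, 0.393)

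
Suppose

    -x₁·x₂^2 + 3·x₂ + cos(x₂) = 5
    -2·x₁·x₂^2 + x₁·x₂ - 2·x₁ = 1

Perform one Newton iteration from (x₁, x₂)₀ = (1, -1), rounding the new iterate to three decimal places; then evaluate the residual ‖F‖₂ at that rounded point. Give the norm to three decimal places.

At (1, -1): F = (-8.45970, -6.000).
Jacobian J = [[-x₂^2, -2·x₁·x₂ - sin(x₂) + 3], [-2·x₂^2 + x₂ - 2, -4·x₁·x₂ + x₁]].
At the point, J = [[-1.000, 5.84147], [-5.000, 5.000]] (det J = 24.20735).
Solving J·Δ = −F gives Δ = (0.299, 1.499).
Then the next iterate is (x₁, x₂)₁ = (1.299, 0.499).
Re-evaluating at (1.299, 0.499): F = (-2.94839, -3.59670), so ‖F‖₂ = 4.651.

4.651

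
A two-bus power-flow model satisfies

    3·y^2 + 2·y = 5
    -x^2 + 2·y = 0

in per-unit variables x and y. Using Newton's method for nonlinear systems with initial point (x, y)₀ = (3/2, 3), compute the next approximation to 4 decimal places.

At (3/2, 3): F = (28.0000, 3.7500).
Jacobian J = [[0, 6·y + 2], [-2·x, 2]].
At the point, J = [[0.0000, 20.0000], [-3.0000, 2.0000]] (det J = 60.0000).
Solving J·Δ = −F gives Δ = (0.3167, -1.4000).
Then the next iterate is (x, y)₁ = (1.8167, 1.6000).

(1.8167, 1.6000)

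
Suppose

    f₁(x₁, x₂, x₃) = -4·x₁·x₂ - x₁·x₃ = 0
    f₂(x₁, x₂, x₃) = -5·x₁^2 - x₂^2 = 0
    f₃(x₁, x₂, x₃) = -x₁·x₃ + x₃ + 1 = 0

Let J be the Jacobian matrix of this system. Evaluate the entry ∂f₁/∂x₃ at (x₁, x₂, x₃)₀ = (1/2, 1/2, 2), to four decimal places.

-0.5000

∂f₁/∂x₃ = -x₁.
At (1/2, 1/2, 2) this is -0.5000.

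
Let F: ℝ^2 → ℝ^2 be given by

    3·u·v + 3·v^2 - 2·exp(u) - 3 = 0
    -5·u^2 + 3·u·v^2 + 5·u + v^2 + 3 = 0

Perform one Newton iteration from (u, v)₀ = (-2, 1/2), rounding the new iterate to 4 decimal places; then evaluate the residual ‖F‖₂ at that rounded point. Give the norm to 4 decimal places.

13.1508

At (-2, 1/2): F = (-5.520671, -28.2500).
Jacobian J = [[3·v - 2·exp(u), 3·u + 6·v], [-10·u + 3·v^2 + 5, 6·u·v + 2·v]].
At the point, J = [[1.229329, -3.0000], [25.7500, -5.0000]] (det J = 71.103353).
Solving J·Δ = −F gives Δ = (0.8037, -1.5109).
Then the next iterate is (u, v)₁ = (-1.1963, -1.0109).
Re-evaluating at (-1.1963, -1.0109): F = (3.089154, -12.782814), so ‖F‖₂ = 13.1508.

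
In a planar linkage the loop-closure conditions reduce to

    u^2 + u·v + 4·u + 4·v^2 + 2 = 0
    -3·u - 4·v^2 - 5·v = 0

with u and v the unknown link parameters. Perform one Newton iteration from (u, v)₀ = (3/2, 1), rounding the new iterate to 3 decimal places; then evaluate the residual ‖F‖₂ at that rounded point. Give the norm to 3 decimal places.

At (3/2, 1): F = (15.750, -13.500).
Jacobian J = [[2·u + v + 4, u + 8·v], [-3, -8·v - 5]].
At the point, J = [[8.000, 9.500], [-3.000, -13.000]] (det J = -75.500).
Solving J·Δ = −F gives Δ = (-1.013, -0.805).
Then the next iterate is (u, v)₁ = (0.487, 0.195).
Re-evaluating at (0.487, 0.195): F = (4.43223, -2.58810), so ‖F‖₂ = 5.133.

5.133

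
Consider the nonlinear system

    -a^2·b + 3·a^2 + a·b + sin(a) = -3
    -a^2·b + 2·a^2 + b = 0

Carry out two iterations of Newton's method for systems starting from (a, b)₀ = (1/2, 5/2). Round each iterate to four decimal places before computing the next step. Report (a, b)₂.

(-0.0450, 1.3927)

At (1/2, 5/2): F = (4.854426, 2.3750).
Jacobian J = [[-2·a·b + 6·a + b + cos(a), -a^2 + a], [-2·a·b + 4·a, -a^2 + 1]].
At the point, J = [[3.877583, 0.2500], [-0.5000, 0.7500]] (det J = 3.033187).
Solving J·Δ = −F gives Δ = (-1.0046, -3.8364).
Then the next iterate is (a, b)₁ = (-0.5046, -1.3364).
Round to (-0.5046, -1.3364) and repeat: F = (4.295029, -0.486882), J = [[-4.837327, -0.759221], [-3.367095, 0.745379]].
Δ = (0.4596, 2.7291), so (a, b)₂ = (-0.0450, 1.3927).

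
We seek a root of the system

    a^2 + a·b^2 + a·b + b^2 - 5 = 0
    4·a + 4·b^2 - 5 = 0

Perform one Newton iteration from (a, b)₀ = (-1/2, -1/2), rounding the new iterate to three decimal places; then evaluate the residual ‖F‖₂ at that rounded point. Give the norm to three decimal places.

31.177

At (-1/2, -1/2): F = (-4.375, -6.000).
Jacobian J = [[2·a + b^2 + b, 2·a·b + a + 2·b], [4, 8·b]].
At the point, J = [[-1.250, -1.000], [4.000, -4.000]] (det J = 9.000).
Solving J·Δ = −F gives Δ = (-1.278, -2.778).
Then the next iterate is (a, b)₁ = (-1.778, -3.278).
Re-evaluating at (-1.778, -3.278): F = (-4.37026, 30.86914), so ‖F‖₂ = 31.177.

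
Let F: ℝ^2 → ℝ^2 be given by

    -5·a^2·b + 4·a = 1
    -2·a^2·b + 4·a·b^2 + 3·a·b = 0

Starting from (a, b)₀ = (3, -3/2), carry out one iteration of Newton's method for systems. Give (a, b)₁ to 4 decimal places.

At (3, -3/2): F = (78.5000, 40.5000).
Jacobian J = [[-10·a·b + 4, -5·a^2], [-4·a·b + 4·b^2 + 3·b, -2·a^2 + 8·a·b + 3·a]].
At the point, J = [[49.0000, -45.0000], [22.5000, -45.0000]] (det J = -1192.5000).
Solving J·Δ = −F gives Δ = (-1.4340, 0.1830).
Then the next iterate is (a, b)₁ = (1.5660, -1.3170).

(1.5660, -1.3170)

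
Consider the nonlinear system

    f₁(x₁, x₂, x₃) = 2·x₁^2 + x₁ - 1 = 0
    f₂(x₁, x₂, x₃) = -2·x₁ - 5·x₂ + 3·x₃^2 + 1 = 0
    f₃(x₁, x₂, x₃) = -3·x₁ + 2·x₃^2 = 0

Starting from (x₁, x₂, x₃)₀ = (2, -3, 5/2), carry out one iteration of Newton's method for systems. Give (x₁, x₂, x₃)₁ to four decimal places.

(1.0000, 0.7000, 1.5500)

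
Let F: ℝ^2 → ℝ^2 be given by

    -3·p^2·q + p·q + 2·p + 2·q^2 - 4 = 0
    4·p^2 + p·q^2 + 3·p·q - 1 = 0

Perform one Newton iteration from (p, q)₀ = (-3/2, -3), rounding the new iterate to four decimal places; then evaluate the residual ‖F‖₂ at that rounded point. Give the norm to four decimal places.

11.1819

At (-3/2, -3): F = (35.7500, 8.0000).
Jacobian J = [[-6·p·q + q + 2, -3·p^2 + p + 4·q], [8·p + q^2 + 3·q, 2·p·q + 3·p]].
At the point, J = [[-28.0000, -20.2500], [-12.0000, 4.5000]] (det J = -369.0000).
Solving J·Δ = −F gives Δ = (0.8750, 0.5556).
Then the next iterate is (p, q)₁ = (-0.6250, -2.4444).
Re-evaluating at (-0.6250, -2.4444): F = (11.092464, 1.411318), so ‖F‖₂ = 11.1819.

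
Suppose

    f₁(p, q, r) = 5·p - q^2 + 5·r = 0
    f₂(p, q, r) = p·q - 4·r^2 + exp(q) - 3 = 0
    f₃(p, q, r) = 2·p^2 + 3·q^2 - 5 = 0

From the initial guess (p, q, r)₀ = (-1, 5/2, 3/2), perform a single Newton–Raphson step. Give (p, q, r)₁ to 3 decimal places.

(-0.268, 1.645, 0.663)

At (-1, 5/2, 3/2): F = (-3.750, -2.31751, 15.750).
Jacobian J = [[5, -2·q, 5], [q, p + exp(q), -8·r], [4·p, 6·q, 0]].
At the point, J = [[5.000, -5.000, 5.000], [2.500, 11.18249, -12.000], [-4.000, 15.000, 0.000]] (det J = 1071.14988).
Solving J·Δ = −F gives Δ = (0.732, -0.855, -0.837).
Then the next iterate is (p, q, r)₁ = (-0.268, 1.645, 0.663).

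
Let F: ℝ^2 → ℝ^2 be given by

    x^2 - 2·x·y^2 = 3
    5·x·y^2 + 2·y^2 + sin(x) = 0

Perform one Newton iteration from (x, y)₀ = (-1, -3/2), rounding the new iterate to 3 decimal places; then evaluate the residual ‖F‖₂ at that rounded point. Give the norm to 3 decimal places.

At (-1, -3/2): F = (2.500, -7.59147).
Jacobian J = [[2·x - 2·y^2, -4·x·y], [5·y^2 + cos(x), 10·x·y + 4·y]].
At the point, J = [[-6.500, -6.000], [11.79030, 9.000]] (det J = 12.24181).
Solving J·Δ = −F gives Δ = (1.883, -1.623).
Then the next iterate is (x, y)₁ = (0.883, -3.123).
Re-evaluating at (0.883, -3.123): F = (-19.44434, 63.33897), so ‖F‖₂ = 66.256.

66.256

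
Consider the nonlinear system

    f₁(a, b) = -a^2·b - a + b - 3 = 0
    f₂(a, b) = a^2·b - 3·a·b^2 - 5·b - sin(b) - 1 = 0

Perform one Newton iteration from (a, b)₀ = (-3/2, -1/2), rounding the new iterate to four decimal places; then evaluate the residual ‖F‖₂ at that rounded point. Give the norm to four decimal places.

0.2718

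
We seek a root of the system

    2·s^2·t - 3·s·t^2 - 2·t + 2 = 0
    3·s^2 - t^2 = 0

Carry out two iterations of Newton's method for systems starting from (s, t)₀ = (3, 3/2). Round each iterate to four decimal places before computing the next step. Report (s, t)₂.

(0.8004, 0.9826)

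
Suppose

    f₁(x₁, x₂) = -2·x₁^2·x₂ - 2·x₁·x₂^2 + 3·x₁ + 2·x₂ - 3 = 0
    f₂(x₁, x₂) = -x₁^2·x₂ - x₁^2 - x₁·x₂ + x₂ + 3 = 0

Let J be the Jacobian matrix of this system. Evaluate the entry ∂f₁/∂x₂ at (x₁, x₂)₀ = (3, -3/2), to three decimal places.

2.000

∂f₁/∂x₂ = -2·x₁^2 - 4·x₁·x₂ + 2.
At (3, -3/2) this is 2.000.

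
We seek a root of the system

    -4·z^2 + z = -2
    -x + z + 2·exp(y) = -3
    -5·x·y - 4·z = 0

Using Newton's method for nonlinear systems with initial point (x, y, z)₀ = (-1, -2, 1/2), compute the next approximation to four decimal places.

(2.9112, -7.0225, 1.0000)

At (-1, -2, 1/2): F = (1.5000, 4.770671, -12.0000).
Jacobian J = [[0, 0, -8·z + 1], [-1, 2·exp(y), 1], [-5·y, -5·x, -4]].
At the point, J = [[0.0000, 0.0000, -3.0000], [-1.0000, 0.270671, 1.0000], [10.0000, 5.0000, -4.0000]] (det J = 23.120117).
Solving J·Δ = −F gives Δ = (3.9112, -5.0225, 0.5000).
Then the next iterate is (x, y, z)₁ = (2.9112, -7.0225, 1.0000).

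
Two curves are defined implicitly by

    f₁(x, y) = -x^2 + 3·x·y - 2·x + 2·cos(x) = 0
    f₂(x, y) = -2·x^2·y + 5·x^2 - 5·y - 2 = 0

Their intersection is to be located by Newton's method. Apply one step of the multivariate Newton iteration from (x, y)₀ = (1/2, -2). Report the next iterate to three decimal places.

At (1/2, -2): F = (-2.49483, 10.250).
Jacobian J = [[-2·x + 3·y - 2·sin(x) - 2, 3·x], [-4·x·y + 10·x, -2·x^2 - 5]].
At the point, J = [[-9.95885, 1.500], [9.000, -5.500]] (det J = 41.27368).
Solving J·Δ = −F gives Δ = (0.040, 1.929).
Then the next iterate is (x, y)₁ = (0.540, -0.071).

(0.540, -0.071)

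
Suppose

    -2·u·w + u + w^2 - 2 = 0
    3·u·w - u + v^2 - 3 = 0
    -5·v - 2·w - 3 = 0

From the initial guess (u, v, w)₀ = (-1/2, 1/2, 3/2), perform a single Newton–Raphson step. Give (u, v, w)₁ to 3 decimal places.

At (-1/2, 1/2, 3/2): F = (1.250, -4.500, -8.500).
Jacobian J = [[-2·w + 1, 0, -2·u + 2·w], [3·w - 1, 2·v, 3·u], [0, -5, -2]].
At the point, J = [[-2.000, 0.000, 4.000], [3.500, 1.000, -1.500], [0.000, -5.000, -2.000]] (det J = -51.000).
Solving J·Δ = −F gives Δ = (2.199, -2.015, 0.787).
Then the next iterate is (u, v, w)₁ = (1.699, -1.515, 2.287).

(1.699, -1.515, 2.287)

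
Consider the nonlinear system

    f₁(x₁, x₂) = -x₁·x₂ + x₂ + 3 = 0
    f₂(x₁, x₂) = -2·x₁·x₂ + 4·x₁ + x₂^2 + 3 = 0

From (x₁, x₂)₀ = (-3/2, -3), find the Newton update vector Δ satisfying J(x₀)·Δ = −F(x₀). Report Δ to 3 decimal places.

(0.618, 1.059)

At (-3/2, -3): F = (-4.500, -3.000).
Jacobian J = [[-x₂, -x₁ + 1], [-2·x₂ + 4, -2·x₁ + 2·x₂]].
At the point, J = [[3.000, 2.500], [10.000, -3.000]] (det J = -34.000).
Solving J·Δ = −F gives Δ = (0.618, 1.059).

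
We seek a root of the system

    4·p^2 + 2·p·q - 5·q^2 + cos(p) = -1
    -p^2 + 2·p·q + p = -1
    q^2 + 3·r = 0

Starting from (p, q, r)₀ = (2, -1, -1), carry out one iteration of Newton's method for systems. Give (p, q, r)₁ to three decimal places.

At (2, -1, -1): F = (7.58385, -5.000, -2.000).
Jacobian J = [[8·p + 2·q - sin(p), 2·p - 10·q, 0], [-2·p + 2·q + 1, 2·p, 0], [0, 2·q, 3]].
At the point, J = [[13.09070, 14.000, 0.000], [-5.000, 4.000, 0.000], [0.000, -2.000, 3.000]] (det J = 367.08843).
Solving J·Δ = −F gives Δ = (-0.820, 0.225, 0.817).
Then the next iterate is (p, q, r)₁ = (1.180, -0.775, -0.183).

(1.180, -0.775, -0.183)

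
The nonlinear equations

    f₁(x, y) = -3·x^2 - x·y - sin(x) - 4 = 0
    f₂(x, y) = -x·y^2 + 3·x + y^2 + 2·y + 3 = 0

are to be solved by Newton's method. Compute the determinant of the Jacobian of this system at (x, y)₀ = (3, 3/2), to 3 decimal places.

J = [[-6·x - y - cos(x), -x], [-y^2 + 3, -2·x·y + 2·y + 2]].
At the point, J = [[-18.51001, -3.000], [0.750, -4.000]].
det J = 76.290.

76.290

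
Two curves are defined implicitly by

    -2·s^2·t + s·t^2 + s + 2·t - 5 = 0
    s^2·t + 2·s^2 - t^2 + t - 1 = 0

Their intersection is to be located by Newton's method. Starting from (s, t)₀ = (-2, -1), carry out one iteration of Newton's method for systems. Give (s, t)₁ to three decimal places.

(-2.380, -1.360)

At (-2, -1): F = (-3.000, 1.000).
Jacobian J = [[-4·s·t + t^2 + 1, -2·s^2 + 2·s·t + 2], [2·s·t + 4·s, s^2 - 2·t + 1]].
At the point, J = [[-6.000, -2.000], [-4.000, 7.000]] (det J = -50.000).
Solving J·Δ = −F gives Δ = (-0.380, -0.360).
Then the next iterate is (s, t)₁ = (-2.380, -1.360).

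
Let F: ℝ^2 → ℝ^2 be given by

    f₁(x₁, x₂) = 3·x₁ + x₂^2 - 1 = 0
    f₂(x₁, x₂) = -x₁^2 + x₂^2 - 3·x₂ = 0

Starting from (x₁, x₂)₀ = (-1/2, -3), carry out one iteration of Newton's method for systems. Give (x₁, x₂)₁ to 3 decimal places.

(1.786, -0.774)

At (-1/2, -3): F = (6.500, 17.750).
Jacobian J = [[3, 2·x₂], [-2·x₁, 2·x₂ - 3]].
At the point, J = [[3.000, -6.000], [1.000, -9.000]] (det J = -21.000).
Solving J·Δ = −F gives Δ = (2.286, 2.226).
Then the next iterate is (x₁, x₂)₁ = (1.786, -0.774).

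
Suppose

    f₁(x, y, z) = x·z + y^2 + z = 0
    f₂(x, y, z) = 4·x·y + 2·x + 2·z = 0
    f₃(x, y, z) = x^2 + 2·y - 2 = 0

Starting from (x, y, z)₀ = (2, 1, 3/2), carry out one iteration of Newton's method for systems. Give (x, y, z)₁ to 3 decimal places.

At (2, 1, 3/2): F = (5.500, 15.000, 4.000).
Jacobian J = [[z, 2·y, x + 1], [4·y + 2, 4·x, 2], [2·x, 2, 0]].
At the point, J = [[1.500, 2.000, 3.000], [6.000, 8.000, 2.000], [4.000, 2.000, 0.000]] (det J = -50.000).
Solving J·Δ = −F gives Δ = (-0.240, -1.520, -0.700).
Then the next iterate is (x, y, z)₁ = (1.760, -0.520, 0.800).

(1.760, -0.520, 0.800)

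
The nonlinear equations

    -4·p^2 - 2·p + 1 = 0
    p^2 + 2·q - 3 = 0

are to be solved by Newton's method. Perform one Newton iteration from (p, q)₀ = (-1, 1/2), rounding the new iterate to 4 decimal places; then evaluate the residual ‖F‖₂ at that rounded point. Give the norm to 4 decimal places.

0.1144

At (-1, 1/2): F = (-1.0000, -1.0000).
Jacobian J = [[-8·p - 2, 0], [2·p, 2]].
At the point, J = [[6.0000, 0.0000], [-2.0000, 2.0000]] (det J = 12.0000).
Solving J·Δ = −F gives Δ = (0.1667, 0.6667).
Then the next iterate is (p, q)₁ = (-0.8333, 1.1667).
Re-evaluating at (-0.8333, 1.1667): F = (-0.110956, 0.027789), so ‖F‖₂ = 0.1144.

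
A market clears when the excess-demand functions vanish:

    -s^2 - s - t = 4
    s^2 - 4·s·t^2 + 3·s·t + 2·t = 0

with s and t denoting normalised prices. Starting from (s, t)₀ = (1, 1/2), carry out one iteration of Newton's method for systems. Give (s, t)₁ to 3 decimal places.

At (1, 1/2): F = (-6.500, 2.500).
Jacobian J = [[-2·s - 1, -1], [2·s - 4·t^2 + 3·t, -8·s·t + 3·s + 2]].
At the point, J = [[-3.000, -1.000], [2.500, 1.000]] (det J = -0.500).
Solving J·Δ = −F gives Δ = (-8.000, 17.500).
Then the next iterate is (s, t)₁ = (-7.000, 18.000).

(-7.000, 18.000)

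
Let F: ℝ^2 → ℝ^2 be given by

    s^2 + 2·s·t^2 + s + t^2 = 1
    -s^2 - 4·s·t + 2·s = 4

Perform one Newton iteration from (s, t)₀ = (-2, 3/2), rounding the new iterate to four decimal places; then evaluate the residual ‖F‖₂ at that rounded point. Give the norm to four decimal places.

At (-2, 3/2): F = (-5.7500, 0.0000).
Jacobian J = [[2·s + 2·t^2 + 1, 4·s·t + 2·t], [-2·s - 4·t + 2, -4·s]].
At the point, J = [[1.5000, -9.0000], [0.0000, 8.0000]] (det J = 12.0000).
Solving J·Δ = −F gives Δ = (3.8333, 0.0000).
Then the next iterate is (s, t)₁ = (1.8333, 1.5000).
Re-evaluating at (1.8333, 1.5000): F = (14.694139, -14.694189), so ‖F‖₂ = 20.7807.

20.7807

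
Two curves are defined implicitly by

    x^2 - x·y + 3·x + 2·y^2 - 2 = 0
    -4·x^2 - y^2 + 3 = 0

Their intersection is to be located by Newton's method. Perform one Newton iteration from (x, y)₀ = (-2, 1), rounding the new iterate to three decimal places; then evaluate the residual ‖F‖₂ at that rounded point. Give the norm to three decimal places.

3.505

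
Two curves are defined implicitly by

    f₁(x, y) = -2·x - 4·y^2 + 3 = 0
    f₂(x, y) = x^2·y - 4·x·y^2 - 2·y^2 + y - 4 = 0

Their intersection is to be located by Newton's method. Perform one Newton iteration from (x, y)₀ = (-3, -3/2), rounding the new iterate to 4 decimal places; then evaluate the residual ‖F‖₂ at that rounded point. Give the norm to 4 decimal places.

0.2183

At (-3, -3/2): F = (0.0000, 3.5000).
Jacobian J = [[-2, -8·y], [2·x·y - 4·y^2, x^2 - 8·x·y - 4·y + 1]].
At the point, J = [[-2.0000, 12.0000], [0.0000, -20.0000]] (det J = 40.0000).
Solving J·Δ = −F gives Δ = (1.0500, 0.1750).
Then the next iterate is (x, y)₁ = (-1.9500, -1.3250).
Re-evaluating at (-1.9500, -1.3250): F = (-0.1225, -0.180687), so ‖F‖₂ = 0.2183.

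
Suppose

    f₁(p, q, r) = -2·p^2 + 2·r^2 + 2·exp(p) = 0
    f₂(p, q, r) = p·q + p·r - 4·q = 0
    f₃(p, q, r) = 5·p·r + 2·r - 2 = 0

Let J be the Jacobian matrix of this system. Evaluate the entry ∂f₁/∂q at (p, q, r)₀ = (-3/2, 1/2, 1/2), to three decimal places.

0.000

∂f₁/∂q = 0.
At (-3/2, 1/2, 1/2) this is 0.000.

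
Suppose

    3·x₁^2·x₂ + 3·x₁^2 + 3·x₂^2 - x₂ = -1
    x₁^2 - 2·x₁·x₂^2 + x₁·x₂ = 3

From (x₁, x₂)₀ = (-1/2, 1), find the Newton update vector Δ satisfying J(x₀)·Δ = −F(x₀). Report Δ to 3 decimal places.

(-7.875, -9.000)

At (-1/2, 1): F = (4.500, -2.250).
Jacobian J = [[6·x₁·x₂ + 6·x₁, 3·x₁^2 + 6·x₂ - 1], [2·x₁ - 2·x₂^2 + x₂, -4·x₁·x₂ + x₁]].
At the point, J = [[-6.000, 5.750], [-2.000, 1.500]] (det J = 2.500).
Solving J·Δ = −F gives Δ = (-7.875, -9.000).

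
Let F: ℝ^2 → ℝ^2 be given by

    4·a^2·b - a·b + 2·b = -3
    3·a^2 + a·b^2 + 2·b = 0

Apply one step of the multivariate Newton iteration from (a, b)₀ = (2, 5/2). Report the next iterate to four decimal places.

At (2, 5/2): F = (43.0000, 29.5000).
Jacobian J = [[8·a·b - b, 4·a^2 - a + 2], [6·a + b^2, 2·a·b + 2]].
At the point, J = [[37.5000, 16.0000], [18.2500, 12.0000]] (det J = 158.0000).
Solving J·Δ = −F gives Δ = (-0.2785, -2.0348).
Then the next iterate is (a, b)₁ = (1.7215, 0.4652).

(1.7215, 0.4652)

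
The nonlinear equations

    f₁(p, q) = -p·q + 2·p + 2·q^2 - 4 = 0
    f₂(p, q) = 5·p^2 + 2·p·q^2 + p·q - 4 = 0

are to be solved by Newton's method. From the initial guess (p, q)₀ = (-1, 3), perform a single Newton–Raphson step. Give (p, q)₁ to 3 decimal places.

(-0.500, 1.885)

At (-1, 3): F = (15.000, -20.000).
Jacobian J = [[-q + 2, -p + 4·q], [10·p + 2·q^2 + q, 4·p·q + p]].
At the point, J = [[-1.000, 13.000], [11.000, -13.000]] (det J = -130.000).
Solving J·Δ = −F gives Δ = (0.500, -1.115).
Then the next iterate is (p, q)₁ = (-0.500, 1.885).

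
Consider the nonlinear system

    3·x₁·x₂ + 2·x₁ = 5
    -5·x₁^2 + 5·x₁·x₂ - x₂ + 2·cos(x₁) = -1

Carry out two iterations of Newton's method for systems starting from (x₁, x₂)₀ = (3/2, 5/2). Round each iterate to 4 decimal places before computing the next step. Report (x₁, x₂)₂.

At (3/2, 5/2): F = (9.2500, 6.141474).
Jacobian J = [[3·x₂ + 2, 3·x₁], [-10·x₁ + 5·x₂ - 2·sin(x₁), 5·x₁ - 1]].
At the point, J = [[9.5000, 4.5000], [-4.494990, 6.5000]] (det J = 81.977455).
Solving J·Δ = −F gives Δ = (-0.3963, -1.2189).
Then the next iterate is (x₁, x₂)₁ = (1.1037, 1.2811).
Round to (1.1037, 1.2811) and repeat: F = (1.449250, 1.598473), J = [[5.8433, 3.3111], [-6.417259, 4.5185]].
Δ = (-0.0264, -0.3912), so (x₁, x₂)₂ = (1.0773, 0.8899).

(1.0773, 0.8899)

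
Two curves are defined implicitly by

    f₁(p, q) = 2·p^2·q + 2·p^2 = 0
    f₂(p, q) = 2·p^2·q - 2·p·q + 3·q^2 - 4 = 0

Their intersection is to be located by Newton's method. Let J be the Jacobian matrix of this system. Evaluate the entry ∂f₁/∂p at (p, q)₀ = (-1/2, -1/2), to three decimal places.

-1.000

∂f₁/∂p = 4·p·q + 4·p.
At (-1/2, -1/2) this is -1.000.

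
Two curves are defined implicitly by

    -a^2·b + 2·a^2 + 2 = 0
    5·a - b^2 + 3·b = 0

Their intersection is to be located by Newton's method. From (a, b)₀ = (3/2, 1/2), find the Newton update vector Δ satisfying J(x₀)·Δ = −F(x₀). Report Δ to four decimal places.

At (3/2, 1/2): F = (5.3750, 8.7500).
Jacobian J = [[-2·a·b + 4·a, -a^2], [5, -2·b + 3]].
At the point, J = [[4.5000, -2.2500], [5.0000, 2.0000]] (det J = 20.2500).
Solving J·Δ = −F gives Δ = (-1.5031, -0.6173).

(-1.5031, -0.6173)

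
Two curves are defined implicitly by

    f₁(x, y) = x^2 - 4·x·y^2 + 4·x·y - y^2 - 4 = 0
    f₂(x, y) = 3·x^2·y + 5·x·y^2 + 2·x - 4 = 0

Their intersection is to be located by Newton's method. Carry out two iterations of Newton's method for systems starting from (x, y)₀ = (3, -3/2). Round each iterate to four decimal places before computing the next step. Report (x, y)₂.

(0.5794, -0.4297)

At (3, -3/2): F = (-42.2500, -4.7500).
Jacobian J = [[2·x - 4·y^2 + 4·y, -8·x·y + 4·x - 2·y], [6·x·y + 5·y^2 + 2, 3·x^2 + 10·x·y]].
At the point, J = [[-9.0000, 51.0000], [-13.7500, -18.0000]] (det J = 863.2500).
Solving J·Δ = −F gives Δ = (-1.1616, 0.6234).
Then the next iterate is (x, y)₁ = (1.8384, -0.8766).
Round to (1.8384, -0.8766) and repeat: F = (-13.485588, -2.147787), J = [[-2.903310, 21.999132], [-3.827111, -5.976271]].
Δ = (-1.2590, 0.4469), so (x, y)₂ = (0.5794, -0.4297).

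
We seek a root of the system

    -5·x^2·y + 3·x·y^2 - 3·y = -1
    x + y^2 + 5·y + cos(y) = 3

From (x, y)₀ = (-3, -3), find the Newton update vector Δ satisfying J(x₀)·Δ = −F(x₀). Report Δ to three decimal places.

At (-3, -3): F = (64.000, -12.98999).
Jacobian J = [[-10·x·y + 3·y^2, -5·x^2 + 6·x·y - 3], [1, 2·y - sin(y) + 5]].
At the point, J = [[-63.000, 6.000], [1.000, -0.85888]] (det J = 48.10944).
Solving J·Δ = −F gives Δ = (-0.477, -15.680).

(-0.477, -15.680)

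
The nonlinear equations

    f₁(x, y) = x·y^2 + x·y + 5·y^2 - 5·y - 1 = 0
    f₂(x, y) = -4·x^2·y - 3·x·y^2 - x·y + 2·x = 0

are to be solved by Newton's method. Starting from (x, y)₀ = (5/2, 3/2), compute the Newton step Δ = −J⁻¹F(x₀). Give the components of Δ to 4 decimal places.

(-0.8488, -0.4471)

At (5/2, 3/2): F = (12.1250, -53.1250).
Jacobian J = [[y^2 + y, 2·x·y + x + 10·y - 5], [-8·x·y - 3·y^2 - y + 2, -4·x^2 - 6·x·y - x]].
At the point, J = [[3.7500, 20.0000], [-36.2500, -50.0000]] (det J = 537.5000).
Solving J·Δ = −F gives Δ = (-0.8488, -0.4471).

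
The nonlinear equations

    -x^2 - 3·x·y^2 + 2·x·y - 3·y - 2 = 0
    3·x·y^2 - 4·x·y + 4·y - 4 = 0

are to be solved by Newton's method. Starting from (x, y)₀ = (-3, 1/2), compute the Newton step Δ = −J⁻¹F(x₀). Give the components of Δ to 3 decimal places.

(2.120, 0.129)

At (-3, 1/2): F = (-13.250, 1.750).
Jacobian J = [[-2·x - 3·y^2 + 2·y, -6·x·y + 2·x - 3], [3·y^2 - 4·y, 6·x·y - 4·x + 4]].
At the point, J = [[6.250, 0.000], [-1.250, 7.000]] (det J = 43.750).
Solving J·Δ = −F gives Δ = (2.120, 0.129).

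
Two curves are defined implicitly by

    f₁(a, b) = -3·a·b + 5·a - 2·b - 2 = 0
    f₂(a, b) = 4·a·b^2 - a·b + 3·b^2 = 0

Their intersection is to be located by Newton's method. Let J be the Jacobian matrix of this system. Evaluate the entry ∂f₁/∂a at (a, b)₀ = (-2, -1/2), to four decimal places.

6.5000

∂f₁/∂a = -3·b + 5.
At (-2, -1/2) this is 6.5000.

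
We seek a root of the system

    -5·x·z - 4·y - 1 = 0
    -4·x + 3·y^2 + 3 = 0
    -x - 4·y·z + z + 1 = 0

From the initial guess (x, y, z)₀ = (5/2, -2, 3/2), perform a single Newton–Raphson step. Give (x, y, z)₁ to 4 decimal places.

(2.4535, -1.5678, 0.4496)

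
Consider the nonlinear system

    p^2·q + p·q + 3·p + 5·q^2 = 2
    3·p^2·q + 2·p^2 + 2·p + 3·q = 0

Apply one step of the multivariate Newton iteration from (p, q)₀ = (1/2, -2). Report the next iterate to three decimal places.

(-0.636, -1.006)

At (1/2, -2): F = (18.000, -6.000).
Jacobian J = [[2·p·q + q + 3, p^2 + p + 10·q], [6·p·q + 4·p + 2, 3·p^2 + 3]].
At the point, J = [[-1.000, -19.250], [-2.000, 3.750]] (det J = -42.250).
Solving J·Δ = −F gives Δ = (-1.136, 0.994).
Then the next iterate is (p, q)₁ = (-0.636, -1.006).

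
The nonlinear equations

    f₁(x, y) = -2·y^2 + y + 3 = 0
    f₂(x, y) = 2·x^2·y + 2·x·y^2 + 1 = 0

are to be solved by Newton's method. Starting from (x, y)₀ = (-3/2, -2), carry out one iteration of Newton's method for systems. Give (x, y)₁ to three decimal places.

(-1.142, -1.222)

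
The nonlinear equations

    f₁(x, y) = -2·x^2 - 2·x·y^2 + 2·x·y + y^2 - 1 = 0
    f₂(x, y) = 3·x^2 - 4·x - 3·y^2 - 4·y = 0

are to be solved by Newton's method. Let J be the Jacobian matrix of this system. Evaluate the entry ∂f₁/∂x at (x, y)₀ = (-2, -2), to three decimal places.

∂f₁/∂x = -4·x - 2·y^2 + 2·y.
At (-2, -2) this is -4.000.

-4.000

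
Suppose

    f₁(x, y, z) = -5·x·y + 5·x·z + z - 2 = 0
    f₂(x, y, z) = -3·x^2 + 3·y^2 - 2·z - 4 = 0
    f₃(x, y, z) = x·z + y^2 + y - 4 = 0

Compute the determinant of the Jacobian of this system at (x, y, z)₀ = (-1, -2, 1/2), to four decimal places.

148.0000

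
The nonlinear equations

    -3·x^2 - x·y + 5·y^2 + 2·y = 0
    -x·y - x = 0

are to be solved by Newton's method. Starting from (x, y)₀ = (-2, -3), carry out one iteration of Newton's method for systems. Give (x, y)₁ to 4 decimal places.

At (-2, -3): F = (21.0000, -4.0000).
Jacobian J = [[-6·x - y, -x + 10·y + 2], [-y - 1, -x]].
At the point, J = [[15.0000, -26.0000], [2.0000, 2.0000]] (det J = 82.0000).
Solving J·Δ = −F gives Δ = (0.7561, 1.2439).
Then the next iterate is (x, y)₁ = (-1.2439, -1.7561).

(-1.2439, -1.7561)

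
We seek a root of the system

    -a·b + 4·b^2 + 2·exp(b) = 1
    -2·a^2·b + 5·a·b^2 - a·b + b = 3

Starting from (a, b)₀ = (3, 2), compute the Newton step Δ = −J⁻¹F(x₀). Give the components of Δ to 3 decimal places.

At (3, 2): F = (23.77811, 17.000).
Jacobian J = [[-b, -a + 8·b + 2·exp(b)], [-4·a·b + 5·b^2 - b, -2·a^2 + 10·a·b - a + 1]].
At the point, J = [[-2.000, 27.77811], [-6.000, 40.000]] (det J = 86.66867).
Solving J·Δ = −F gives Δ = (-5.526, -1.254).

(-5.526, -1.254)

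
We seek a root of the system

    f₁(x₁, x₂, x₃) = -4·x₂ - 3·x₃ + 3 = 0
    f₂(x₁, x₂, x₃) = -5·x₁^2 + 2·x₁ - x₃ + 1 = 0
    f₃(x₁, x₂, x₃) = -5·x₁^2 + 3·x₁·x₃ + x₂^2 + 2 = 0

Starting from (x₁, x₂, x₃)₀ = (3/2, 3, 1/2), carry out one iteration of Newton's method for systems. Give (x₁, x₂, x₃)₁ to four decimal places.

(0.4815, -3.7431, 5.9907)

At (3/2, 3, 1/2): F = (-10.5000, -7.7500, 2.0000).
Jacobian J = [[0, -4, -3], [-10·x₁ + 2, 0, -1], [-10·x₁ + 3·x₃, 2·x₂, 3·x₁]].
At the point, J = [[0.0000, -4.0000, -3.0000], [-13.0000, 0.0000, -1.0000], [-13.5000, 6.0000, 4.5000]] (det J = -54.0000).
Solving J·Δ = −F gives Δ = (-1.0185, -6.7431, 5.4907).
Then the next iterate is (x₁, x₂, x₃)₁ = (0.4815, -3.7431, 5.9907).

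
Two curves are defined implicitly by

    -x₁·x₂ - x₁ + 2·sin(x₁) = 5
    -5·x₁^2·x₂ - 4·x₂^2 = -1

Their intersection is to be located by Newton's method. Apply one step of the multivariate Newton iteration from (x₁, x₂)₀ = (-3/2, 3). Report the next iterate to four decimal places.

(-3.5171, -1.5254)

At (-3/2, 3): F = (-0.994990, -68.7500).
Jacobian J = [[-x₂ + 2·cos(x₁) - 1, -x₁], [-10·x₁·x₂, -5·x₁^2 - 8·x₂]].
At the point, J = [[-3.858526, 1.5000], [45.0000, -35.2500]] (det J = 68.513027).
Solving J·Δ = −F gives Δ = (-2.0171, -4.5254).
Then the next iterate is (x₁, x₂)₁ = (-3.5171, -1.5254).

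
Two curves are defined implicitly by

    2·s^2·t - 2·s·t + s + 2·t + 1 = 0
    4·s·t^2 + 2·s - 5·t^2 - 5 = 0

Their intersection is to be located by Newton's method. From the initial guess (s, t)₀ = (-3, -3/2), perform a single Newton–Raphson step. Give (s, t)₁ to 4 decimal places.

(-2.0305, -0.7434)

At (-3, -3/2): F = (-41.0000, -49.2500).
Jacobian J = [[4·s·t - 2·t + 1, 2·s^2 - 2·s + 2], [4·t^2 + 2, 8·s·t - 10·t]].
At the point, J = [[22.0000, 26.0000], [11.0000, 51.0000]] (det J = 836.0000).
Solving J·Δ = −F gives Δ = (0.9695, 0.7566).
Then the next iterate is (s, t)₁ = (-2.0305, -0.7434).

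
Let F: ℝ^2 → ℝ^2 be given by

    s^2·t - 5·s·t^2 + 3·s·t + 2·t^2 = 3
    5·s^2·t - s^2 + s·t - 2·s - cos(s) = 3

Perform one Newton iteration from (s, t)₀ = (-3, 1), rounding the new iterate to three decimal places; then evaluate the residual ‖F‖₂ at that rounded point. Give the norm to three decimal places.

At (-3, 1): F = (14.000, 36.98999).
Jacobian J = [[2·s·t - 5·t^2 + 3·t, s^2 - 10·s·t + 3·s + 4·t], [10·s·t - 2·s + t + sin(s) - 2, 5·s^2 + s]].
At the point, J = [[-8.000, 34.000], [-25.14112, 42.000]] (det J = 518.79808).
Solving J·Δ = −F gives Δ = (1.291, -0.108).
Then the next iterate is (s, t)₁ = (-1.709, 0.892).
Re-evaluating at (-1.709, 0.892): F = (3.42224, 9.13689), so ‖F‖₂ = 9.757.

9.757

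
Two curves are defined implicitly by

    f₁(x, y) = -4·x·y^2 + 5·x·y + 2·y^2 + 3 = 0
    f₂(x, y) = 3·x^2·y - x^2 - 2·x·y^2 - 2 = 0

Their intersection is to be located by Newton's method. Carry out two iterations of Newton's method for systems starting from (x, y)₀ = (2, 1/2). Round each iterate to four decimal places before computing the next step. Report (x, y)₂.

(-4.5610, 1.8131)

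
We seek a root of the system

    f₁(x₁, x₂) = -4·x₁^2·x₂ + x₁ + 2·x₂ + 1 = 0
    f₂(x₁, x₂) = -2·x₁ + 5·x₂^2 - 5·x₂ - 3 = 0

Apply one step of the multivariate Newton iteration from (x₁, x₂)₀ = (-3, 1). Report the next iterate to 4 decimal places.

(-1.6316, 0.9474)

At (-3, 1): F = (-36.0000, 3.0000).
Jacobian J = [[-8·x₁·x₂ + 1, -4·x₁^2 + 2], [-2, 10·x₂ - 5]].
At the point, J = [[25.0000, -34.0000], [-2.0000, 5.0000]] (det J = 57.0000).
Solving J·Δ = −F gives Δ = (1.3684, -0.0526).
Then the next iterate is (x₁, x₂)₁ = (-1.6316, 0.9474).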